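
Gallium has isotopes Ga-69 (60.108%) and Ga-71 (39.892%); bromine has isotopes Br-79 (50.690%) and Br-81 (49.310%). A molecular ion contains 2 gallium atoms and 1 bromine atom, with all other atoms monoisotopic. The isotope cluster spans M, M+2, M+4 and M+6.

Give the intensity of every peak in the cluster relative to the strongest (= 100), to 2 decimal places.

Gallium pattern (n=2): 0.36129717 : 0.47956567 : 0.15913717
Bromine pattern (n=1): 0.5069 : 0.4931
Convolve the two distributions (both contribute in 2-u steps):
  M: 0.36129717×0.5069 = 0.183142
  M+2: 0.36129717×0.4931 + 0.47956567×0.5069 = 0.421247
  M+4: 0.47956567×0.4931 + 0.15913717×0.5069 = 0.317140
  M+6: 0.15913717×0.4931 = 0.078471
Scale to base peak (0.421247) = 100: 43.48 : 100.00 : 75.29 : 18.63

43.48 : 100.00 : 75.29 : 18.63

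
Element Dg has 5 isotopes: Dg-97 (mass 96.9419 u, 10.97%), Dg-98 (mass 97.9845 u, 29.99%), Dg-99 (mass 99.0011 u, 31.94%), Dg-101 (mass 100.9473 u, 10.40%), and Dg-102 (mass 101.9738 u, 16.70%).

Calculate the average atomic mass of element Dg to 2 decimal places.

The abundance-weighted mean is 0.1097 × 96.9419 + 0.2999 × 97.9845 + 0.3194 × 99.0011 + 0.1040 × 100.9473 + 0.1670 × 101.9738
= 10.63453 + 29.38555 + 31.62095 + 10.49852 + 17.02962 = 99.16917 u

99.17 u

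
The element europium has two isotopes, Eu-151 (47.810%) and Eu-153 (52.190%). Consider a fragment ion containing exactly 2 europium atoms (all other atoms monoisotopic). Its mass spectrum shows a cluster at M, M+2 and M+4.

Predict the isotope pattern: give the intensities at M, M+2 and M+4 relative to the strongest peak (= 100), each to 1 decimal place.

Expanding (0.47810 + 0.52190)^2:
P(M) = 0.47810^2 = 0.228580
P(M+2) = 2 × 0.47810^1 × 0.52190^1 = 0.499041
P(M+4) = 0.52190^2 = 0.272380
The M+2 peak is largest (0.499041); scaling to 100 gives 45.8 : 100.0 : 54.6.

45.8 : 100.0 : 54.6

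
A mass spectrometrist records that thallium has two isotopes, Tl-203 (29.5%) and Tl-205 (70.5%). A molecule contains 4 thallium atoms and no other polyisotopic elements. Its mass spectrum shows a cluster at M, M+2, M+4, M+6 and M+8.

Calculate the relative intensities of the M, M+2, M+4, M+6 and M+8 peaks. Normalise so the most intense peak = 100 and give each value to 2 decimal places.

The 4 Tl atoms are independent, so intensities follow the terms of (0.295 + 0.705)^4.
P(M) = 0.295^4 = 0.007573
P(M+2) = 4 × 0.295^3 × 0.705^1 = 0.072396
P(M+4) = 6 × 0.295^2 × 0.705^2 = 0.259522
P(M+6) = 4 × 0.295^1 × 0.705^3 = 0.413475
P(M+8) = 0.705^4 = 0.247034
The M+6 peak is largest (0.413475); scaling to 100 gives 1.83 : 17.51 : 62.77 : 100.00 : 59.75.

1.83 : 17.51 : 62.77 : 100.00 : 59.75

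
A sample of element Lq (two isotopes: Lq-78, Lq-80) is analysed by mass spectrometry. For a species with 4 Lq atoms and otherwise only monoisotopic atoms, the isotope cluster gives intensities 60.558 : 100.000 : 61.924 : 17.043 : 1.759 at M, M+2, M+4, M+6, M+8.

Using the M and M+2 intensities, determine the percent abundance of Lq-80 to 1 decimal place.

29.2%

Let p = fractional abundance of Lq-78. I(M+2)/I(M) = [C(4,1)·p^3·(1−p)] / p^4 = 4·(1−p)/p = 100.000/60.558 = 1.6513
(1−p)/p = 1.6513/4 = 0.4128  ⇒  p = 1/(1 + 0.4128) = 0.7078
Lq-78: 70.8%, Lq-80: 29.2%.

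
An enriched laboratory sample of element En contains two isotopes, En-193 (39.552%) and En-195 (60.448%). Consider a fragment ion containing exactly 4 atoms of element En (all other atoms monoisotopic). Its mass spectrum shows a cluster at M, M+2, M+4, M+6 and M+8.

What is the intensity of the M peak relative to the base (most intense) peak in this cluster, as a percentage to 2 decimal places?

Binomial terms of (0.39552 + 0.60448)^4: M 0.0245, M+2 0.1496, M+4 0.3430, M+6 0.3494, M+8 0.1335 → M+6 is the base peak.
P(M+6) = C(4,3) × 0.39552^1 × 0.60448^3 = 4 × 0.39552 × 0.22087462 = 0.349441 (base)
P(M) = C(4,0) × 0.39552^4 × 0.60448^0 = 1 × 0.02447224 × 1.0000 = 0.024472
Relative intensity = 0.024472 / 0.349441 × 100 = 7.00

7.00%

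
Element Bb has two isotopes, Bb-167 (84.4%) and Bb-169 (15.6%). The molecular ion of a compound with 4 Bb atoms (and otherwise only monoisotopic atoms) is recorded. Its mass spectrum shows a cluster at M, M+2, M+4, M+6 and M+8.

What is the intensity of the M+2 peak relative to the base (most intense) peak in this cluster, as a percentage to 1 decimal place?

73.9%

Term probabilities: M 0.5074, M+2 0.3752, M+4 0.1040, M+6 0.0128, M+8 0.0006. Base peak = M.
P(M) = C(4,0) × 0.844^4 × 0.156^0 = 1 × 0.50742258 × 1.0000 = 0.507423 (base)
P(M+2) = C(4,1) × 0.844^3 × 0.156^1 = 4 × 0.60121158 × 0.1560 = 0.375156
Relative intensity = 0.375156 / 0.507423 × 100 = 73.9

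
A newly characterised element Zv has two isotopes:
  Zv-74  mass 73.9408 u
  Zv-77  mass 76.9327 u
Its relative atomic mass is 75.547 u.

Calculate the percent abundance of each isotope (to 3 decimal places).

Zv-74: 46.315%, Zv-77: 53.685%

Let x be the fractional abundance of Zv-74; then Zv-77 has abundance 1 − x.
73.9408·x + 76.9327·(1 − x) = 75.547
(73.9408 − 76.9327)·x = 75.547 − 76.9327
x = -1.3857 / -2.9919 = 0.46315 → 46.315% Zv-74, 53.685% Zv-77.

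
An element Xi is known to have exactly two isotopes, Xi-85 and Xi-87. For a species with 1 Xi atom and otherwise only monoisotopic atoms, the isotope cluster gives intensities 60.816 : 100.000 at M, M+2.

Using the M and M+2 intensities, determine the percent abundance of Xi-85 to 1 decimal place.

37.8%

Let p = fractional abundance of Xi-85. I(M+2)/I(M) = [C(1,1)·p^0·(1−p)] / p^1 = 1·(1−p)/p = 100.000/60.816 = 1.6443
(1−p)/p = 1.6443/1 = 1.6443  ⇒  p = 1/(1 + 1.6443) = 0.3782
Xi-85: 37.8%, Xi-87: 62.2%.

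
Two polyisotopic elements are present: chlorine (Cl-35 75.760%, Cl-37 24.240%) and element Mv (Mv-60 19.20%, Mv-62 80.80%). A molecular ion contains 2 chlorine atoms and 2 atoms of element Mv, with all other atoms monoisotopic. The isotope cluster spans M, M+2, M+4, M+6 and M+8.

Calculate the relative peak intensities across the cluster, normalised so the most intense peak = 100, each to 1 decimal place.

4.3 : 39.0 : 100.0 : 52.6 : 7.8

Chlorine pattern (n=2): 0.57395776 : 0.36728448 : 0.05875776
Element Mv pattern (n=2): 0.036864 : 0.310272 : 0.652864
Convolve the two distributions (both contribute in 2-u steps):
  M: 0.57395776×0.036864 = 0.021158
  M+2: 0.57395776×0.310272 + 0.36728448×0.036864 = 0.191623
  M+4: 0.57395776×0.652864 + 0.36728448×0.310272 + 0.05875776×0.036864 = 0.490840
  M+6: 0.36728448×0.652864 + 0.05875776×0.310272 = 0.258018
  M+8: 0.05875776×0.652864 = 0.038361
Scale to base peak (0.490840) = 100: 4.3 : 39.0 : 100.0 : 52.6 : 7.8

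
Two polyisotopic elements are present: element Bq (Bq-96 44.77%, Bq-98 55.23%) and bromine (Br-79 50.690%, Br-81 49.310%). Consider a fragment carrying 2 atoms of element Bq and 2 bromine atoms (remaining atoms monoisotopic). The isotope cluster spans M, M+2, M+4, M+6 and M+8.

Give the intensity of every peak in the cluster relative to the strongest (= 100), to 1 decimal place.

13.8 : 60.7 : 100.0 : 72.9 : 19.8

Element Bq pattern (n=2): 0.20043529 : 0.49452942 : 0.30503529
Bromine pattern (n=2): 0.25694761 : 0.49990478 : 0.24314761
Convolve the two distributions (both contribute in 2-u steps):
  M: 0.20043529×0.25694761 = 0.051501
  M+2: 0.20043529×0.49990478 + 0.49452942×0.25694761 = 0.227267
  M+4: 0.20043529×0.24314761 + 0.49452942×0.49990478 + 0.30503529×0.25694761 = 0.374331
  M+6: 0.49452942×0.24314761 + 0.30503529×0.49990478 = 0.272732
  M+8: 0.30503529×0.24314761 = 0.074169
Scale to base peak (0.374331) = 100: 13.8 : 60.7 : 100.0 : 72.9 : 19.8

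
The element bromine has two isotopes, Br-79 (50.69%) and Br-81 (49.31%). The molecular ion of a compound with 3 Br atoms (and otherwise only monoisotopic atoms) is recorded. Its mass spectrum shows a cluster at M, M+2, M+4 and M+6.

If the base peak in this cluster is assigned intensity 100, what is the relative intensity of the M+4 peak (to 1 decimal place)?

97.3

Term probabilities: M 0.1302, M+2 0.3801, M+4 0.3698, M+6 0.1199. Base peak = M+2.
P(M+2) = C(3,1) × 0.5069^2 × 0.4931^1 = 3 × 0.25694761 × 0.4931 = 0.380103 (base)
P(M+4) = C(3,2) × 0.5069^1 × 0.4931^2 = 3 × 0.5069 × 0.24314761 = 0.369755
Relative intensity = 0.369755 / 0.380103 × 100 = 97.3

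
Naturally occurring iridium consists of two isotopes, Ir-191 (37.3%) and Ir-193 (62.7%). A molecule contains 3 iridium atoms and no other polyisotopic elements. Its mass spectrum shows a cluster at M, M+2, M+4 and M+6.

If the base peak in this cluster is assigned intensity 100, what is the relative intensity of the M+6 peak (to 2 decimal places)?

(0.373 + 0.627)^3 gives M 0.0519, M+2 0.2617, M+4 0.4399, M+6 0.2465; the largest is M+4.
P(M+4) = C(3,2) × 0.373^1 × 0.627^2 = 3 × 0.3730 × 0.393129 = 0.439911 (base)
P(M+6) = C(3,3) × 0.373^0 × 0.627^3 = 1 × 1.0000 × 0.24649188 = 0.246492
Relative intensity = 0.246492 / 0.439911 × 100 = 56.03

56.03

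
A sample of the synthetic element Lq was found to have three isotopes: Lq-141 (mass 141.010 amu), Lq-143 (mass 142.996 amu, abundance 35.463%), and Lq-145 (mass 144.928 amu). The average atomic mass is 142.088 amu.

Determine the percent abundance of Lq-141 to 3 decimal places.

The remaining 64.537% is split between Lq-141 (fraction x) and Lq-145 (fraction 0.64537 − x).
Substituting: 141.010x + 144.928(0.64537 − x) = 91.37732852
(141.010 − 144.928)x = -2.15485484  ⇒  x = 0.54999, y = 0.09538
Lq-141: 54.999%, Lq-145: 9.538%.

54.999%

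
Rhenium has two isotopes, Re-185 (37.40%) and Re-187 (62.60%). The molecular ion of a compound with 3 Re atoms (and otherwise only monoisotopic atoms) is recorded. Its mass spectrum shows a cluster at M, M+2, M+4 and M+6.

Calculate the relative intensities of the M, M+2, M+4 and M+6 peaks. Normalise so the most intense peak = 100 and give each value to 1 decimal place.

Each Re atom is independently Re-185 (p = 0.3740) or Re-187 (q = 0.6260); the cluster is the binomial expansion (p + q)^3.
P(M) = 0.3740^3 = 0.052314
P(M+2) = 3 × 0.3740^2 × 0.6260^1 = 0.262687
P(M+4) = 3 × 0.3740^1 × 0.6260^2 = 0.439685
P(M+6) = 0.6260^3 = 0.245314
The M+4 peak is largest (0.439685); scaling to 100 gives 11.9 : 59.7 : 100.0 : 55.8.

11.9 : 59.7 : 100.0 : 55.8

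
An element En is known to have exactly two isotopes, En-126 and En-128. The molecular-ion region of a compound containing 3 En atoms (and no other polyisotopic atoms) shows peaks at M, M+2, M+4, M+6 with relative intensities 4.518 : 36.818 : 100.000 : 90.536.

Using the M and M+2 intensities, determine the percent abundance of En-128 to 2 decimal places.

Write p for the En-126 fraction. I(M+2)/I(M) = [C(3,1)·p^2·(1−p)] / p^3 = 3·(1−p)/p = 36.818/4.518 = 8.1492
(1−p)/p = 8.1492/3 = 2.7164  ⇒  p = 1/(1 + 2.7164) = 0.2691
En-126: 26.91%, En-128: 73.09%.

73.09%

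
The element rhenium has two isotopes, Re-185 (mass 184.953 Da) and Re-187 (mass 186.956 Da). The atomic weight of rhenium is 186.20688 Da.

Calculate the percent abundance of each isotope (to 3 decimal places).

With x = fraction of Re-185 (so Re-187 is 1 − x):
184.953·x + 186.956·(1 − x) = 186.20688
(184.953 − 186.956)·x = 186.20688 − 186.956
x = -0.74912 / -2.003 = 0.37400 → 37.400% Re-185, 62.600% Re-187.

Re-185: 37.400%, Re-187: 62.600%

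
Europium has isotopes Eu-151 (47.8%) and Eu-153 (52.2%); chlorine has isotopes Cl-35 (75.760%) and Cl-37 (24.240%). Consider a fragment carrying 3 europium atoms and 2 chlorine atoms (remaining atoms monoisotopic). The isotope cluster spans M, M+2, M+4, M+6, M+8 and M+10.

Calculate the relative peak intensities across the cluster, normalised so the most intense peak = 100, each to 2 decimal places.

17.31 : 67.79 : 100.00 : 67.98 : 20.77 : 2.31

Europium pattern (n=3): 0.10921535 : 0.35780594 : 0.39074206 : 0.14223665
Chlorine pattern (n=2): 0.57395776 : 0.36728448 : 0.05875776
Convolve the two distributions (both contribute in 2-u steps):
  M: 0.10921535×0.57395776 = 0.062685
  M+2: 0.10921535×0.36728448 + 0.35780594×0.57395776 = 0.245479
  M+4: 0.10921535×0.05875776 + 0.35780594×0.36728448 + 0.39074206×0.57395776 = 0.362103
  M+6: 0.35780594×0.05875776 + 0.39074206×0.36728448 + 0.14223665×0.57395776 = 0.246175
  M+8: 0.39074206×0.05875776 + 0.14223665×0.36728448 = 0.075200
  M+10: 0.14223665×0.05875776 = 0.008358
Scale to base peak (0.362103) = 100: 17.31 : 67.79 : 100.00 : 67.98 : 20.77 : 2.31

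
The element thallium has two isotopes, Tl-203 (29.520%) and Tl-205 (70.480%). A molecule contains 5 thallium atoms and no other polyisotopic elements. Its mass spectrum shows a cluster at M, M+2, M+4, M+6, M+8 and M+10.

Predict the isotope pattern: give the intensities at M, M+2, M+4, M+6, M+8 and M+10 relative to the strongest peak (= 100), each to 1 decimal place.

0.6 : 7.3 : 35.1 : 83.8 : 100.0 : 47.8

Each Tl atom is independently Tl-203 (p = 0.29520) or Tl-205 (q = 0.70480); the cluster is the binomial expansion (p + q)^5.
P(M) = 0.29520^5 = 0.002242
P(M+2) = 5 × 0.29520^4 × 0.70480^1 = 0.026761
P(M+4) = 10 × 0.29520^3 × 0.70480^2 = 0.127785
P(M+6) = 10 × 0.29520^2 × 0.70480^3 = 0.305092
P(M+8) = 5 × 0.29520^1 × 0.70480^4 = 0.364208
P(M+10) = 0.70480^5 = 0.173912
The M+8 peak is largest (0.364208); scaling to 100 gives 0.6 : 7.3 : 35.1 : 83.8 : 100.0 : 47.8.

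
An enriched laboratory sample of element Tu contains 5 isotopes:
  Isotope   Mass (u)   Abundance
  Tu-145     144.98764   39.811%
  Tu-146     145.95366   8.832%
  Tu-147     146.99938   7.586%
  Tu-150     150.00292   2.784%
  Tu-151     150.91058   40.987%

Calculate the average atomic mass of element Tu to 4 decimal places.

Weight each isotope mass by its fractional abundance: 0.39811 × 144.98764 + 0.08832 × 145.95366 + 0.07586 × 146.99938 + 0.02784 × 150.00292 + 0.40987 × 150.91058
= 57.721029 + 12.890627 + 11.151373 + 4.176081 + 61.853719 = 147.792829 u

147.7928 u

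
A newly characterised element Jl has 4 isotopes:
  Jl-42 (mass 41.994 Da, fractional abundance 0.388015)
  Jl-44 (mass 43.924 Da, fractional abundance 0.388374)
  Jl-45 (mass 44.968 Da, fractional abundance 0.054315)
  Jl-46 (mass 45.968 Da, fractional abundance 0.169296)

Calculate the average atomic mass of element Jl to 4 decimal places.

43.5779 Da

Weight each isotope mass by its fractional abundance: 0.388015 × 41.994 + 0.388374 × 43.924 + 0.054315 × 44.968 + 0.169296 × 45.968
= 16.29430 + 17.05894 + 2.44244 + 7.78220 = 43.57788 Da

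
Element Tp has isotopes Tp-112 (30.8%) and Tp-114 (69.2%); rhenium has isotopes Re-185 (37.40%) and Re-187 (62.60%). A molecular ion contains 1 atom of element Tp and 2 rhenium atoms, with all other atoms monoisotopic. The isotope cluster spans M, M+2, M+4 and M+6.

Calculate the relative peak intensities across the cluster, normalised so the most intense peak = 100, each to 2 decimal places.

9.69 : 54.19 : 100.00 : 60.98

Element Tp pattern (n=1): 0.3080 : 0.6920
Rhenium pattern (n=2): 0.139876 : 0.468248 : 0.391876
Convolve the two distributions (both contribute in 2-u steps):
  M: 0.3080×0.139876 = 0.043082
  M+2: 0.3080×0.468248 + 0.6920×0.139876 = 0.241015
  M+4: 0.3080×0.391876 + 0.6920×0.468248 = 0.444725
  M+6: 0.6920×0.391876 = 0.271178
Scale to base peak (0.444725) = 100: 9.69 : 54.19 : 100.00 : 60.98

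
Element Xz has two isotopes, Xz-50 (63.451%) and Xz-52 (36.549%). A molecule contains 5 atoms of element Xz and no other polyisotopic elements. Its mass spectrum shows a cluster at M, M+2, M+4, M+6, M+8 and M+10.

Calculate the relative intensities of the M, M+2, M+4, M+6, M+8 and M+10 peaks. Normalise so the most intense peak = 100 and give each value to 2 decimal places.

The 5 Xz atoms are independent, so intensities follow the terms of (0.63451 + 0.36549)^5.
P(M) = 0.63451^5 = 0.102847
P(M+2) = 5 × 0.63451^4 × 0.36549^1 = 0.296210
P(M+4) = 10 × 0.63451^3 × 0.36549^2 = 0.341245
P(M+6) = 10 × 0.63451^2 × 0.36549^3 = 0.196564
P(M+8) = 5 × 0.63451^1 × 0.36549^4 = 0.056612
P(M+10) = 0.36549^5 = 0.006522
The M+4 peak is largest (0.341245); scaling to 100 gives 30.14 : 86.80 : 100.00 : 57.60 : 16.59 : 1.91.

30.14 : 86.80 : 100.00 : 57.60 : 16.59 : 1.91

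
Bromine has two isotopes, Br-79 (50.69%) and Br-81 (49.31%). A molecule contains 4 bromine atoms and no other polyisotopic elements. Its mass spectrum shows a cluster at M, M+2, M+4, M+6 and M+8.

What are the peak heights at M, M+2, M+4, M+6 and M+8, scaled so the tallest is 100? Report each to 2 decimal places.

17.61 : 68.53 : 100.00 : 64.85 : 15.77

The 4 Br atoms are independent, so intensities follow the terms of (0.5069 + 0.4931)^4.
P(M) = 0.5069^4 = 0.066022
P(M+2) = 4 × 0.5069^3 × 0.4931^1 = 0.256899
P(M+4) = 6 × 0.5069^2 × 0.4931^2 = 0.374857
P(M+6) = 4 × 0.5069^1 × 0.4931^3 = 0.243101
P(M+8) = 0.4931^4 = 0.059121
The M+4 peak is largest (0.374857); scaling to 100 gives 17.61 : 68.53 : 100.00 : 64.85 : 15.77.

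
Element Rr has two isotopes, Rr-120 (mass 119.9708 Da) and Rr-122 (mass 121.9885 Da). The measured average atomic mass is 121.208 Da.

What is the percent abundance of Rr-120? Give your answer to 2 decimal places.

38.68%

With x = fraction of Rr-120 (so Rr-122 is 1 − x):
119.9708·x + 121.9885·(1 − x) = 121.208
(119.9708 − 121.9885)·x = 121.208 − 121.9885
x = -0.7805 / -2.0177 = 0.38683 → 38.68% Rr-120, 61.32% Rr-122.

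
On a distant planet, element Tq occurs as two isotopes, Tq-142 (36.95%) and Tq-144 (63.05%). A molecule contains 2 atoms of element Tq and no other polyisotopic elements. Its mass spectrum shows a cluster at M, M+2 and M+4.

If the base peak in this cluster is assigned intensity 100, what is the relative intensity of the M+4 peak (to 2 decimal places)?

85.32

Binomial terms of (0.3695 + 0.6305)^2: M 0.1365, M+2 0.4659, M+4 0.3975 → M+2 is the base peak.
P(M+2) = C(2,1) × 0.3695^1 × 0.6305^1 = 2 × 0.3695 × 0.6305 = 0.465940 (base)
P(M+4) = C(2,2) × 0.3695^0 × 0.6305^2 = 1 × 1.0000 × 0.39753025 = 0.397530
Relative intensity = 0.397530 / 0.465940 × 100 = 85.32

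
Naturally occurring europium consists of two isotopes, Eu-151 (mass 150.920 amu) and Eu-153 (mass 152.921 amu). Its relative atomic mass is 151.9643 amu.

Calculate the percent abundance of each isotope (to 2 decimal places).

Eu-151: 47.81%, Eu-153: 52.19%

Let x be the fractional abundance of Eu-151; then Eu-153 has abundance 1 − x.
150.920·x + 152.921·(1 − x) = 151.9643
(150.920 − 152.921)·x = 151.9643 − 152.921
x = -0.9567 / -2.001 = 0.47811 → 47.81% Eu-151, 52.19% Eu-153.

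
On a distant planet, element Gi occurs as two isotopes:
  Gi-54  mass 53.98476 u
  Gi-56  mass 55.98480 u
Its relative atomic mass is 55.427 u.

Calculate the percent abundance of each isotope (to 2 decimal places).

Gi-54: 27.89%, Gi-56: 72.11%

Let x be the fractional abundance of Gi-54; then Gi-56 has abundance 1 − x.
53.98476·x + 55.98480·(1 − x) = 55.427
(53.98476 − 55.98480)·x = 55.427 − 55.98480
x = -0.55780 / -2.00004 = 0.27889 → 27.89% Gi-54, 72.11% Gi-56.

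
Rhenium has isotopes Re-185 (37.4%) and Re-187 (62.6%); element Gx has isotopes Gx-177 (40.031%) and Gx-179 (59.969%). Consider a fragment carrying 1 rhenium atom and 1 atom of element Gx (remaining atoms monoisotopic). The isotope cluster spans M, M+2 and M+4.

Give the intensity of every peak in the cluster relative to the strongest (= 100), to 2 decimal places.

Rhenium pattern (n=1): 0.3740 : 0.6260
Element Gx pattern (n=1): 0.40031 : 0.59969
Convolve the two distributions (both contribute in 2-u steps):
  M: 0.3740×0.40031 = 0.149716
  M+2: 0.3740×0.59969 + 0.6260×0.40031 = 0.474878
  M+4: 0.6260×0.59969 = 0.375406
Scale to base peak (0.474878) = 100: 31.53 : 100.00 : 79.05

31.53 : 100.00 : 79.05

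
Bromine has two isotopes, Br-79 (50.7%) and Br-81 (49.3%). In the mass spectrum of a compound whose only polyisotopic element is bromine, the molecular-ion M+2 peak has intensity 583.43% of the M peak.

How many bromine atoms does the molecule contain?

With n Br atoms, P(M+2)/P(M) = C(n,1)·p^(n−1)q / p^n = n·q/p = n · 0.493/0.507.
n = 5.8343 × 0.507/0.493 = 6.00 ≈ 6

6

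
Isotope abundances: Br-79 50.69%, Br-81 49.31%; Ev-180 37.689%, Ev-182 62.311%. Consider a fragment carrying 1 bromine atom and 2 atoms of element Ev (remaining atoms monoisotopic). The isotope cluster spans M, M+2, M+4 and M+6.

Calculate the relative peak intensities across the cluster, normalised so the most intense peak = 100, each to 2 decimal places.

16.81 : 71.92 : 100.00 : 44.69

Bromine pattern (n=1): 0.5069 : 0.4931
Element Ev pattern (n=2): 0.14204607 : 0.46968786 : 0.38826607
Convolve the two distributions (both contribute in 2-u steps):
  M: 0.5069×0.14204607 = 0.072003
  M+2: 0.5069×0.46968786 + 0.4931×0.14204607 = 0.308128
  M+4: 0.5069×0.38826607 + 0.4931×0.46968786 = 0.428415
  M+6: 0.4931×0.38826607 = 0.191454
Scale to base peak (0.428415) = 100: 16.81 : 71.92 : 100.00 : 44.69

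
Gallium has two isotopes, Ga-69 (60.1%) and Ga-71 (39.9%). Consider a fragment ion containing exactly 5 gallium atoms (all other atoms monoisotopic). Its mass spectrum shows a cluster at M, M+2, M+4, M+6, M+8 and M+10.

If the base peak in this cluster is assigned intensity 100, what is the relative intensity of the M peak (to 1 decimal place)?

22.7

Binomial terms of (0.601 + 0.399)^5: M 0.0784, M+2 0.2603, M+4 0.3456, M+6 0.2294, M+8 0.0762, M+10 0.0101 → M+4 is the base peak.
P(M+4) = C(5,2) × 0.601^3 × 0.399^2 = 10 × 0.2170818 × 0.159201 = 0.345596 (base)
P(M) = C(5,0) × 0.601^5 × 0.399^0 = 1 × 0.07841016 × 1.0000 = 0.078410
Relative intensity = 0.078410 / 0.345596 × 100 = 22.7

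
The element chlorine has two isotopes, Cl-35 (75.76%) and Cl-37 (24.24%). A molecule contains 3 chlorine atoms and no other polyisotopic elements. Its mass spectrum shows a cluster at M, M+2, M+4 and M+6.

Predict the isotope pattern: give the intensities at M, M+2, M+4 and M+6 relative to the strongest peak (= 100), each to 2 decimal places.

Expanding (0.7576 + 0.2424)^3:
P(M) = 0.7576^3 = 0.434830
P(M+2) = 3 × 0.7576^2 × 0.2424^1 = 0.417382
P(M+4) = 3 × 0.7576^1 × 0.2424^2 = 0.133545
P(M+6) = 0.2424^3 = 0.014243
The M peak is largest (0.434830); scaling to 100 gives 100.00 : 95.99 : 30.71 : 3.28.

100.00 : 95.99 : 30.71 : 3.28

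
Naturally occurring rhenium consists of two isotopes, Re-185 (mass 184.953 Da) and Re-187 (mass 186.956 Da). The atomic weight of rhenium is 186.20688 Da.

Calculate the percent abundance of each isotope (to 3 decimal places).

Let x be the fractional abundance of Re-185; then Re-187 has abundance 1 − x.
184.953·x + 186.956·(1 − x) = 186.20688
(184.953 − 186.956)·x = 186.20688 − 186.956
x = -0.74912 / -2.003 = 0.37400 → 37.400% Re-185, 62.600% Re-187.

Re-185: 37.400%, Re-187: 62.600%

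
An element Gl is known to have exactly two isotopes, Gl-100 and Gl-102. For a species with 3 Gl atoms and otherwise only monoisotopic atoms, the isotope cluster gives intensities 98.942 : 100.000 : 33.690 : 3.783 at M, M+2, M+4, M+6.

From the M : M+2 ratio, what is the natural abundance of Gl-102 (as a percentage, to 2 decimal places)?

25.20%

Let p = fractional abundance of Gl-100. I(M+2)/I(M) = [C(3,1)·p^2·(1−p)] / p^3 = 3·(1−p)/p = 100.000/98.942 = 1.0107
(1−p)/p = 1.0107/3 = 0.3369  ⇒  p = 1/(1 + 0.3369) = 0.7480
Gl-100: 74.80%, Gl-102: 25.20%.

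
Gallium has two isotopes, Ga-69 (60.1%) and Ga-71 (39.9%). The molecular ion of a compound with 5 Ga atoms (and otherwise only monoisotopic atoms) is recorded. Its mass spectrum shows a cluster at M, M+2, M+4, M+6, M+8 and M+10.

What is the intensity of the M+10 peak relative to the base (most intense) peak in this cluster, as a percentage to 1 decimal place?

Binomial terms of (0.601 + 0.399)^5: M 0.0784, M+2 0.2603, M+4 0.3456, M+6 0.2294, M+8 0.0762, M+10 0.0101 → M+4 is the base peak.
P(M+4) = C(5,2) × 0.601^3 × 0.399^2 = 10 × 0.2170818 × 0.159201 = 0.345596 (base)
P(M+10) = C(5,5) × 0.601^0 × 0.399^5 = 1 × 1.0000 × 0.01011264 = 0.010113
Relative intensity = 0.010113 / 0.345596 × 100 = 2.9

2.9%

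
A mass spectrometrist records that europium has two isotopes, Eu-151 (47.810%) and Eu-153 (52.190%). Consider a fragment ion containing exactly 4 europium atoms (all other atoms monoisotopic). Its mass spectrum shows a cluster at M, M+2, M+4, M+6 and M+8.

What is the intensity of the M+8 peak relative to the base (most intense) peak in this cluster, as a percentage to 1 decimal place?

19.9%

Binomial terms of (0.47810 + 0.52190)^4: M 0.0522, M+2 0.2281, M+4 0.3736, M+6 0.2719, M+8 0.0742 → M+4 is the base peak.
P(M+4) = C(4,2) × 0.47810^2 × 0.52190^2 = 6 × 0.22857961 × 0.27237961 = 0.373563 (base)
P(M+8) = C(4,4) × 0.47810^0 × 0.52190^4 = 1 × 1.0000 × 0.07419065 = 0.074191
Relative intensity = 0.074191 / 0.373563 × 100 = 19.9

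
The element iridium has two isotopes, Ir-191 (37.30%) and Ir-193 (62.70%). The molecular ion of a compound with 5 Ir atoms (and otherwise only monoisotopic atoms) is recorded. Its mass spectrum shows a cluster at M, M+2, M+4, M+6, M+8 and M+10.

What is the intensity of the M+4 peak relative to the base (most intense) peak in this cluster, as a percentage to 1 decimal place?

59.5%

Binomial terms of (0.3730 + 0.6270)^5: M 0.0072, M+2 0.0607, M+4 0.2040, M+6 0.3429, M+8 0.2882, M+10 0.0969 → M+6 is the base peak.
P(M+6) = C(5,3) × 0.3730^2 × 0.6270^3 = 10 × 0.139129 × 0.24649188 = 0.342942 (base)
P(M+4) = C(5,2) × 0.3730^3 × 0.6270^2 = 10 × 0.05189512 × 0.393129 = 0.204015
Relative intensity = 0.204015 / 0.342942 × 100 = 59.5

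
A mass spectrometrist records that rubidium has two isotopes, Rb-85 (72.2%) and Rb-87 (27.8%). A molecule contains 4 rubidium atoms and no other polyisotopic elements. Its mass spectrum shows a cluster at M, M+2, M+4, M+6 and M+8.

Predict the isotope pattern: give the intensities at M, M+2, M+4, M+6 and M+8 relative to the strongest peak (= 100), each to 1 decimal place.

Expanding (0.722 + 0.278)^4:
P(M) = 0.722^4 = 0.271737
P(M+2) = 4 × 0.722^3 × 0.278^1 = 0.418520
P(M+4) = 6 × 0.722^2 × 0.278^2 = 0.241721
P(M+6) = 4 × 0.722^1 × 0.278^3 = 0.062049
P(M+8) = 0.278^4 = 0.005973
The M+2 peak is largest (0.418520); scaling to 100 gives 64.9 : 100.0 : 57.8 : 14.8 : 1.4.

64.9 : 100.0 : 57.8 : 14.8 : 1.4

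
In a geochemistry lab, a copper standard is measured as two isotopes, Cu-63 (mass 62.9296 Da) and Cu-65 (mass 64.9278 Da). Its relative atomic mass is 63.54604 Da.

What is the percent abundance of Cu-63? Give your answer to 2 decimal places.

Writing the weighted mean with unknown fraction x of Cu-63:
62.9296·x + 64.9278·(1 − x) = 63.54604
(62.9296 − 64.9278)·x = 63.54604 − 64.9278
x = -1.38176 / -1.9982 = 0.69150 → 69.15% Cu-63, 30.85% Cu-65.

69.15%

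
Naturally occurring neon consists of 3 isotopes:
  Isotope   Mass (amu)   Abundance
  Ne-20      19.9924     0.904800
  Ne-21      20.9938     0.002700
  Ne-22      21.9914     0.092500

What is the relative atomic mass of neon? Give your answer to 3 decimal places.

20.180 amu

Weight each isotope mass by its fractional abundance: 0.904800 × 19.9924 + 0.002700 × 20.9938 + 0.092500 × 21.9914
= 18.08912 + 0.05668 + 2.03420 = 20.18000 amu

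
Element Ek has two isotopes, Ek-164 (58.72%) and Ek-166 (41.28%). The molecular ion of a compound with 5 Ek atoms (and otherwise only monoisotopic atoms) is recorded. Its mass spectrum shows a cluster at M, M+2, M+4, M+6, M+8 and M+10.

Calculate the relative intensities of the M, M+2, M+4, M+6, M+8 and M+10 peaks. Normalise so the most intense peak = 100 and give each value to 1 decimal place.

20.2 : 71.1 : 100.0 : 70.3 : 24.7 : 3.5

The 5 Ek atoms are independent, so intensities follow the terms of (0.5872 + 0.4128)^5.
P(M) = 0.5872^5 = 0.069812
P(M+2) = 5 × 0.5872^4 × 0.4128^1 = 0.245388
P(M+4) = 10 × 0.5872^3 × 0.4128^2 = 0.345015
P(M+6) = 10 × 0.5872^2 × 0.4128^3 = 0.242544
P(M+8) = 5 × 0.5872^1 × 0.4128^4 = 0.085254
P(M+10) = 0.4128^5 = 0.011987
The M+4 peak is largest (0.345015); scaling to 100 gives 20.2 : 71.1 : 100.0 : 70.3 : 24.7 : 3.5.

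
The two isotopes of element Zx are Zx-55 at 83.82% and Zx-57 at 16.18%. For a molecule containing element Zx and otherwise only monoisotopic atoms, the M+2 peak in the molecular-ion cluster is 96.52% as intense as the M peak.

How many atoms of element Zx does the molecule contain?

For n independent Zx atoms, I(M+2)/I(M) = n · (abundance Zx-57) / (abundance Zx-55) = n · 0.1618/0.8382.
n = 0.9652 × 0.8382/0.1618 = 5.00 ≈ 5

5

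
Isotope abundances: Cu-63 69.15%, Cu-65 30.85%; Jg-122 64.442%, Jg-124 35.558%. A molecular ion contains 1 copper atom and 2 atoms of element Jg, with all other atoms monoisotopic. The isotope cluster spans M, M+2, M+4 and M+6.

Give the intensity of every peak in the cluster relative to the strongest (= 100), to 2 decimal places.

64.53 : 100.00 : 51.42 : 8.77

Copper pattern (n=1): 0.6915 : 0.3085
Element Jg pattern (n=2): 0.41527714 : 0.45828573 : 0.12643714
Convolve the two distributions (both contribute in 2-u steps):
  M: 0.6915×0.41527714 = 0.287164
  M+2: 0.6915×0.45828573 + 0.3085×0.41527714 = 0.445018
  M+4: 0.6915×0.12643714 + 0.3085×0.45828573 = 0.228812
  M+6: 0.3085×0.12643714 = 0.039006
Scale to base peak (0.445018) = 100: 64.53 : 100.00 : 51.42 : 8.77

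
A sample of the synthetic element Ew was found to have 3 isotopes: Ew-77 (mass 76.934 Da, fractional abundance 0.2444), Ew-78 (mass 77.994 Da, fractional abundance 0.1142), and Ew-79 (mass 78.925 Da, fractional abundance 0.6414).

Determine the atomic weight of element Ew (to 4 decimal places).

Average mass = Σ (abundance × isotope mass) = 0.2444 × 76.934 + 0.1142 × 77.994 + 0.6414 × 78.925
= 18.80267 + 8.90691 + 50.62250 = 78.33208 Da

78.3321 Da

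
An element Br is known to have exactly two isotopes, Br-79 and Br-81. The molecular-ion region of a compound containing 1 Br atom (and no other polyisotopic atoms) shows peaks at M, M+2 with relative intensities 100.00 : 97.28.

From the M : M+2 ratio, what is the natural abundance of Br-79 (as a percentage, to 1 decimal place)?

If p is the fraction of Br that is Br-79, then I(M+2)/I(M) = [C(1,1)·p^0·(1−p)] / p^1 = 1·(1−p)/p = 97.28/100.00 = 0.9728
(1−p)/p = 0.9728/1 = 0.9728  ⇒  p = 1/(1 + 0.9728) = 0.5069
Br-79: 50.7%, Br-81: 49.3%.

50.7%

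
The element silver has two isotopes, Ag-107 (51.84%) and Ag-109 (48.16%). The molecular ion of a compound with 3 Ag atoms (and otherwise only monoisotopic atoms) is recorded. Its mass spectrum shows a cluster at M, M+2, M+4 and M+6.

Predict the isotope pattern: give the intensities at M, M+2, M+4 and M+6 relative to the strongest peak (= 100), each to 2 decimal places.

35.88 : 100.00 : 92.90 : 28.77

The 3 Ag atoms are independent, so intensities follow the terms of (0.5184 + 0.4816)^3.
P(M) = 0.5184^3 = 0.139314
P(M+2) = 3 × 0.5184^2 × 0.4816^1 = 0.388273
P(M+4) = 3 × 0.5184^1 × 0.4816^2 = 0.360711
P(M+6) = 0.4816^3 = 0.111702
The M+2 peak is largest (0.388273); scaling to 100 gives 35.88 : 100.00 : 92.90 : 28.77.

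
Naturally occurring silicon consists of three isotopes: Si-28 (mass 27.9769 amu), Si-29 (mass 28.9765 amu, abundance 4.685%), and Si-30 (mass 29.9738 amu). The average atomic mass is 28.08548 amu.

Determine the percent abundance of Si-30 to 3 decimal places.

3.092%

The remaining 95.315% is split between Si-28 (fraction x) and Si-30 (fraction 0.95315 − x).
Substituting: 27.9769x + 29.9738(0.95315 − x) = 26.727930975
(27.9769 − 29.9738)x = -1.841596495  ⇒  x = 0.92223, y = 0.03092
Si-28: 92.223%, Si-30: 3.092%.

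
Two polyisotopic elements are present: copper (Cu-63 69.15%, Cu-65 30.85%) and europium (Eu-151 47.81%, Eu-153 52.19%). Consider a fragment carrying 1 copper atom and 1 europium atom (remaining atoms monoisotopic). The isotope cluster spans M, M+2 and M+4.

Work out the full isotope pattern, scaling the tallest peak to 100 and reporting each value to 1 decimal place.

Copper pattern (n=1): 0.6915 : 0.3085
Europium pattern (n=1): 0.4781 : 0.5219
Convolve the two distributions (both contribute in 2-u steps):
  M: 0.6915×0.4781 = 0.330606
  M+2: 0.6915×0.5219 + 0.3085×0.4781 = 0.508388
  M+4: 0.3085×0.5219 = 0.161006
Scale to base peak (0.508388) = 100: 65.0 : 100.0 : 31.7

65.0 : 100.0 : 31.7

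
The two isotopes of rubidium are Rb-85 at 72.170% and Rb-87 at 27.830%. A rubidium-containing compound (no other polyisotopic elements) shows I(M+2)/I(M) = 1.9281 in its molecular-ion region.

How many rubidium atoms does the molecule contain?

5

The M+2/M ratio from n Rb atoms is n · q/p = n · 0.27830/0.72170.
n = 1.9281 × 0.72170/0.27830 = 5.00 ≈ 5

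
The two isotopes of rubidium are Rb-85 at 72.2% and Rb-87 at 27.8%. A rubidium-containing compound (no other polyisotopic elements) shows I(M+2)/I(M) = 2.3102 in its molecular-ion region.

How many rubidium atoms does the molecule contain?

For n independent Rb atoms, I(M+2)/I(M) = n · (abundance Rb-87) / (abundance Rb-85) = n · 0.278/0.722.
n = 2.3102 × 0.722/0.278 = 6.00 ≈ 6

6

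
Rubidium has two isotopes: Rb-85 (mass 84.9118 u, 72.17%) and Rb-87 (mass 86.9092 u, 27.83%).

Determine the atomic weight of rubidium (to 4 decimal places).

Average mass = Σ (abundance × isotope mass) = 0.7217 × 84.9118 + 0.2783 × 86.9092
= 61.28085 + 24.18683 = 85.46768 u

85.4677 u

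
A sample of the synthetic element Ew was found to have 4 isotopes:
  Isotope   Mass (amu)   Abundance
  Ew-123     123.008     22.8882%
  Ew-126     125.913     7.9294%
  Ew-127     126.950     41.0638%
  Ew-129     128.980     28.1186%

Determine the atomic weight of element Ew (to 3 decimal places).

126.536 amu

Ar = Σ fᵢ·mᵢ = 0.228882 × 123.008 + 0.079294 × 125.913 + 0.410638 × 126.950 + 0.281186 × 128.980
= 28.1543 + 9.9841 + 52.1305 + 36.2674 = 126.5363 amu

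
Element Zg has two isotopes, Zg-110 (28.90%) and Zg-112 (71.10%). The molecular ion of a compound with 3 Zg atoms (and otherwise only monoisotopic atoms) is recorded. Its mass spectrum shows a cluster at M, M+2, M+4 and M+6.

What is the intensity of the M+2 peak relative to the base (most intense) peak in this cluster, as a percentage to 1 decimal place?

Term probabilities: M 0.0241, M+2 0.1782, M+4 0.4383, M+6 0.3594. Base peak = M+4.
P(M+4) = C(3,2) × 0.2890^1 × 0.7110^2 = 3 × 0.2890 × 0.505521 = 0.438287 (base)
P(M+2) = C(3,1) × 0.2890^2 × 0.7110^1 = 3 × 0.083521 × 0.7110 = 0.178150
Relative intensity = 0.178150 / 0.438287 × 100 = 40.6

40.6%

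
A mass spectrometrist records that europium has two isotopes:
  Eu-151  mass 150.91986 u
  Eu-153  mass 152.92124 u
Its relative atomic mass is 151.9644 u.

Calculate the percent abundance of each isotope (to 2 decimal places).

With x = fraction of Eu-151 (so Eu-153 is 1 − x):
150.91986·x + 152.92124·(1 − x) = 151.9644
(150.91986 − 152.92124)·x = 151.9644 − 152.92124
x = -0.95684 / -2.00138 = 0.47809 → 47.81% Eu-151, 52.19% Eu-153.

Eu-151: 47.81%, Eu-153: 52.19%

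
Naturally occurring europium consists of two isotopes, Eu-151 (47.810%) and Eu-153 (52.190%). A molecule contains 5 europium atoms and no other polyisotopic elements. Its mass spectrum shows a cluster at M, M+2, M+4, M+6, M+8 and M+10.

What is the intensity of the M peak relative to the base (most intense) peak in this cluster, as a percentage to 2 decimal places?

7.69%

Term probabilities: M 0.0250, M+2 0.1363, M+4 0.2977, M+6 0.3249, M+8 0.1774, M+10 0.0387. Base peak = M+6.
P(M+6) = C(5,3) × 0.47810^2 × 0.52190^3 = 10 × 0.22857961 × 0.14215492 = 0.324937 (base)
P(M) = C(5,0) × 0.47810^5 × 0.52190^0 = 1 × 0.02498007 × 1.0000 = 0.024980
Relative intensity = 0.024980 / 0.324937 × 100 = 7.69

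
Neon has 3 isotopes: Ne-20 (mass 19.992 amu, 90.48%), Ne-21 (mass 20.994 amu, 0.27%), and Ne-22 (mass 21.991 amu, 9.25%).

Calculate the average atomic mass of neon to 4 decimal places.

Weight each isotope mass by its fractional abundance: 0.9048 × 19.992 + 0.0027 × 20.994 + 0.0925 × 21.991
= 18.08876 + 0.05668 + 2.03417 = 20.17961 amu

20.1796 amu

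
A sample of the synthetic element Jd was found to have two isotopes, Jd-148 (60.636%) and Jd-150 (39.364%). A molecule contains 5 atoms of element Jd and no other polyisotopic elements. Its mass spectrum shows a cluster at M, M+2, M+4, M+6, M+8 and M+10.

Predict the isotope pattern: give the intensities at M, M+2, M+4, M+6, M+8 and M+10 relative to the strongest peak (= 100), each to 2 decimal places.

23.73 : 77.02 : 100.00 : 64.92 : 21.07 : 2.74

Expanding (0.60636 + 0.39364)^5:
P(M) = 0.60636^5 = 0.081970
P(M+2) = 5 × 0.60636^4 × 0.39364^1 = 0.266067
P(M+4) = 10 × 0.60636^3 × 0.39364^2 = 0.345454
P(M+6) = 10 × 0.60636^2 × 0.39364^3 = 0.224264
P(M+8) = 5 × 0.60636^1 × 0.39364^4 = 0.072794
P(M+10) = 0.39364^5 = 0.009451
The M+4 peak is largest (0.345454); scaling to 100 gives 23.73 : 77.02 : 100.00 : 64.92 : 21.07 : 2.74.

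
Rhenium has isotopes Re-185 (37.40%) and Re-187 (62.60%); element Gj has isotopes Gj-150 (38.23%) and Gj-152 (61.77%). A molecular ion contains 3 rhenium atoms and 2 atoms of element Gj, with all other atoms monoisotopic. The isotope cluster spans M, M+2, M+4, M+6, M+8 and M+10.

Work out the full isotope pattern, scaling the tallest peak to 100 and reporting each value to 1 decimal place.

Rhenium pattern (n=3): 0.05231362 : 0.26268713 : 0.43968487 : 0.24531438
Element Gj pattern (n=2): 0.14615329 : 0.47229342 : 0.38155329
Convolve the two distributions (both contribute in 2-u steps):
  M: 0.05231362×0.14615329 = 0.007646
  M+2: 0.05231362×0.47229342 + 0.26268713×0.14615329 = 0.063100
  M+4: 0.05231362×0.38155329 + 0.26268713×0.47229342 + 0.43968487×0.14615329 = 0.208287
  M+6: 0.26268713×0.38155329 + 0.43968487×0.47229342 + 0.24531438×0.14615329 = 0.343743
  M+8: 0.43968487×0.38155329 + 0.24531438×0.47229342 = 0.283624
  M+10: 0.24531438×0.38155329 = 0.093601
Scale to base peak (0.343743) = 100: 2.2 : 18.4 : 60.6 : 100.0 : 82.5 : 27.2

2.2 : 18.4 : 60.6 : 100.0 : 82.5 : 27.2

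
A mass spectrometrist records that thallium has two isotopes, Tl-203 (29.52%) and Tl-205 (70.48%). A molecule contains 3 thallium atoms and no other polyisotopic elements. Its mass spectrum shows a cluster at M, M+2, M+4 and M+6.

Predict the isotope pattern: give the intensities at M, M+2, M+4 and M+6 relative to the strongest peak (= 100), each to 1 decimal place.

5.8 : 41.9 : 100.0 : 79.6

Each Tl atom is independently Tl-203 (p = 0.2952) or Tl-205 (q = 0.7048); the cluster is the binomial expansion (p + q)^3.
P(M) = 0.2952^3 = 0.025725
P(M+2) = 3 × 0.2952^2 × 0.7048^1 = 0.184255
P(M+4) = 3 × 0.2952^1 × 0.7048^2 = 0.439916
P(M+6) = 0.7048^3 = 0.350104
The M+4 peak is largest (0.439916); scaling to 100 gives 5.8 : 41.9 : 100.0 : 79.6.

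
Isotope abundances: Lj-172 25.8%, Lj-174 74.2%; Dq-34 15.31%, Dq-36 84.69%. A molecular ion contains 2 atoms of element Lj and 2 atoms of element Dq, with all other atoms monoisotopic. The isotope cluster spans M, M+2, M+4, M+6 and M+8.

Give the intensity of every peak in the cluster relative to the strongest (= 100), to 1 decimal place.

Element Lj pattern (n=2): 0.066564 : 0.382872 : 0.550564
Element Dq pattern (n=2): 0.02343961 : 0.25932078 : 0.71723961
Convolve the two distributions (both contribute in 2-u steps):
  M: 0.066564×0.02343961 = 0.001560
  M+2: 0.066564×0.25932078 + 0.382872×0.02343961 = 0.026236
  M+4: 0.066564×0.71723961 + 0.382872×0.25932078 + 0.550564×0.02343961 = 0.159934
  M+6: 0.382872×0.71723961 + 0.550564×0.25932078 = 0.417384
  M+8: 0.550564×0.71723961 = 0.394886
Scale to base peak (0.417384) = 100: 0.4 : 6.3 : 38.3 : 100.0 : 94.6

0.4 : 6.3 : 38.3 : 100.0 : 94.6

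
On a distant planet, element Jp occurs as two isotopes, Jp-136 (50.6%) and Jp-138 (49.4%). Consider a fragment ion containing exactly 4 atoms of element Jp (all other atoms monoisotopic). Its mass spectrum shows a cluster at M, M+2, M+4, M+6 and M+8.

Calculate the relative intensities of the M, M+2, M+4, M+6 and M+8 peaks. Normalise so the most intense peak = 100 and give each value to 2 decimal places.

Expanding (0.506 + 0.494)^4:
P(M) = 0.506^4 = 0.065554
P(M+2) = 4 × 0.506^3 × 0.494^1 = 0.255999
P(M+4) = 6 × 0.506^2 × 0.494^2 = 0.374892
P(M+6) = 4 × 0.506^1 × 0.494^3 = 0.244001
P(M+8) = 0.494^4 = 0.059554
The M+4 peak is largest (0.374892); scaling to 100 gives 17.49 : 68.29 : 100.00 : 65.09 : 15.89.

17.49 : 68.29 : 100.00 : 65.09 : 15.89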